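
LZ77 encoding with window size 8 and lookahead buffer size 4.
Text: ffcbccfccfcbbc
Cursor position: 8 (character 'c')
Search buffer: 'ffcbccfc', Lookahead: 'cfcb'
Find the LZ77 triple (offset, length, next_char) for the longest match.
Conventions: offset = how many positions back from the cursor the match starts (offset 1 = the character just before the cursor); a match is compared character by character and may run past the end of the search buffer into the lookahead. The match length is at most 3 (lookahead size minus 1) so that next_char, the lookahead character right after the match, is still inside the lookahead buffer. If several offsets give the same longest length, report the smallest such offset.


Try each offset into the search buffer:
  offset=1 (pos 7, char 'c'): match length 1
  offset=2 (pos 6, char 'f'): match length 0
  offset=3 (pos 5, char 'c'): match length 3
  offset=4 (pos 4, char 'c'): match length 1
  offset=5 (pos 3, char 'b'): match length 0
  offset=6 (pos 2, char 'c'): match length 1
  offset=7 (pos 1, char 'f'): match length 0
  offset=8 (pos 0, char 'f'): match length 0
Longest match has length 3 at offset 3.
next_char = character at position 8 + 3 = 11 -> 'b'

Best match: offset=3, length=3 (matching 'cfc' starting at position 5)
LZ77 triple: (3, 3, 'b')


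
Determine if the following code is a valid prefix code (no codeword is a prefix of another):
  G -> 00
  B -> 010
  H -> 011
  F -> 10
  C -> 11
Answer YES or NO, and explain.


Checking each pair (does one codeword prefix another?):
  G='00' vs B='010': no prefix
  G='00' vs H='011': no prefix
  G='00' vs F='10': no prefix
  G='00' vs C='11': no prefix
  B='010' vs G='00': no prefix
  B='010' vs H='011': no prefix
  B='010' vs F='10': no prefix
  B='010' vs C='11': no prefix
  H='011' vs G='00': no prefix
  H='011' vs B='010': no prefix
  H='011' vs F='10': no prefix
  H='011' vs C='11': no prefix
  F='10' vs G='00': no prefix
  F='10' vs B='010': no prefix
  F='10' vs H='011': no prefix
  F='10' vs C='11': no prefix
  C='11' vs G='00': no prefix
  C='11' vs B='010': no prefix
  C='11' vs H='011': no prefix
  C='11' vs F='10': no prefix
No violation found over all pairs.

YES -- this is a valid prefix code. No codeword is a prefix of any other codeword.


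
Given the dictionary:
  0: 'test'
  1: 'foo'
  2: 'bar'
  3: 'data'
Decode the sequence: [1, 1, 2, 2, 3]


Look up each index in the dictionary:
  1 -> 'foo'
  1 -> 'foo'
  2 -> 'bar'
  2 -> 'bar'
  3 -> 'data'

Decoded: "foo foo bar bar data"


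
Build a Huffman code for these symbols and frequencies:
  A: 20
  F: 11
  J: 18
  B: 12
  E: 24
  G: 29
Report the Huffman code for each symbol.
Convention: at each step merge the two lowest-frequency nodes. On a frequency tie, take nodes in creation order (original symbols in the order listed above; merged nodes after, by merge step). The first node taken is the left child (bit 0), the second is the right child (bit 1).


Huffman tree construction:
Step 1: Merge F(11) + B(12) = 23
Step 2: Merge J(18) + A(20) = 38
Step 3: Merge (F+B)(23) + E(24) = 47
Step 4: Merge G(29) + (J+A)(38) = 67
Step 5: Merge ((F+B)+E)(47) + (G+(J+A))(67) = 114
Read each symbol's code off the tree from the root (left child = 0, right child = 1).

Codes:
  A: 111 (length 3)
  F: 000 (length 3)
  J: 110 (length 3)
  B: 001 (length 3)
  E: 01 (length 2)
  G: 10 (length 2)
Average code length: 289/114 = 2.5351 bits/symbol


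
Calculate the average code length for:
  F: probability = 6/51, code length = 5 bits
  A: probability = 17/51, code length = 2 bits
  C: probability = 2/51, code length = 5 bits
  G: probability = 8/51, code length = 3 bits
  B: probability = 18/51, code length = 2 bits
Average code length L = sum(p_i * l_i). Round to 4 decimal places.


Weighted contributions p_i * l_i:
  F: (6/51) * 5 = 30/51
  A: (17/51) * 2 = 34/51
  C: (2/51) * 5 = 10/51
  G: (8/51) * 3 = 24/51
  B: (18/51) * 2 = 36/51
Sum = (30 + 34 + 10 + 24 + 36)/51 = 134/51

L = 134/51 = 2.6275 bits/symbol


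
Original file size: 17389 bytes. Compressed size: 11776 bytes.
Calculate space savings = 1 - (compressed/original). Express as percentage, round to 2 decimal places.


ratio = compressed/original = 11776/17389 = 0.67721
savings = 1 - ratio = 1 - 0.67721 = 0.32279
as a percentage: 0.32279 * 100 = 32.28%

Space savings = 1 - 11776/17389 = 32.28%


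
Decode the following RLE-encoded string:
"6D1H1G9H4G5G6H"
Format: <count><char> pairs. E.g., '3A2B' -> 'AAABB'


Expanding each <count><char> pair:
  6D -> 'DDDDDD'
  1H -> 'H'
  1G -> 'G'
  9H -> 'HHHHHHHHH'
  4G -> 'GGGG'
  5G -> 'GGGGG'
  6H -> 'HHHHHH'

Decoded = DDDDDDHGHHHHHHHHHGGGGGGGGGHHHHHH


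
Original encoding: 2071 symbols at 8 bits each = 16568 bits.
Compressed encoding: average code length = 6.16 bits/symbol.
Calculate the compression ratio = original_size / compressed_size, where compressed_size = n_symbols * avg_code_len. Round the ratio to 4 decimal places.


original_size = n_symbols * orig_bits = 2071 * 8 = 16568 bits
compressed_size = n_symbols * avg_code_len = 2071 * 6.16 = 12757.36 bits
ratio = original_size / compressed_size = 16568 / 12757.36 = 1.2987

Compression ratio = 1.2987


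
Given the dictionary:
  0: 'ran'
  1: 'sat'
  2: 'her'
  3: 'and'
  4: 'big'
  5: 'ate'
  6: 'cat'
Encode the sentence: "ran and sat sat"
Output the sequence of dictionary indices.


Look up each word in the dictionary:
  'ran' -> 0
  'and' -> 3
  'sat' -> 1
  'sat' -> 1

Encoded: [0, 3, 1, 1]


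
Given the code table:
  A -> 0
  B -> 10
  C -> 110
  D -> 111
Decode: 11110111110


Decoding:
111 -> D
10 -> B
111 -> D
110 -> C


Result: DBDC


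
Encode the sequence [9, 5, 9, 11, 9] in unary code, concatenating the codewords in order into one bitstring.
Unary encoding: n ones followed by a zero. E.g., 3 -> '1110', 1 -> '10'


Encode each number as n ones followed by a terminating 0:
  9 -> 1111111110 (10 bits)
  5 -> 111110 (6 bits)
  9 -> 1111111110 (10 bits)
  11 -> 111111111110 (12 bits)
  9 -> 1111111110 (10 bits)
Total length = 10 + 6 + 10 + 12 + 10 = 48 bits.

Unary([9, 5, 9, 11, 9]) = 111111111011111011111111101111111111101111111110 (48 bits)


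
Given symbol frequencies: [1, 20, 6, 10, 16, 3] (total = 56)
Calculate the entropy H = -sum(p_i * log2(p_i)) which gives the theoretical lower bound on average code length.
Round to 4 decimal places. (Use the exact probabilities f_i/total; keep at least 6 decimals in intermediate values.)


Per-symbol terms -p_i * log2(p_i) with p_i = f_i/56:
  p = 1/56 = 0.017857: log2(p) = -5.807355, -p*log2(p) = 0.103703
  p = 20/56 = 0.357143: log2(p) = -1.485427, -p*log2(p) = 0.530510
  p = 6/56 = 0.107143: log2(p) = -3.222392, -p*log2(p) = 0.345256
  p = 10/56 = 0.178571: log2(p) = -2.485427, -p*log2(p) = 0.443826
  p = 16/56 = 0.285714: log2(p) = -1.807355, -p*log2(p) = 0.516387
  p = 3/56 = 0.053571: log2(p) = -4.222392, -p*log2(p) = 0.226200
H = 0.103703 + 0.530510 + 0.345256 + 0.443826 + 0.516387 + 0.226200 = 2.165882

H = 2.1659 bits/symbol


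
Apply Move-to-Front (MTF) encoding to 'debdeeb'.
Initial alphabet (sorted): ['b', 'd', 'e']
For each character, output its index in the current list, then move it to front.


MTF encoding:
'd': index 1 in ['b', 'd', 'e'] -> ['d', 'b', 'e']
'e': index 2 in ['d', 'b', 'e'] -> ['e', 'd', 'b']
'b': index 2 in ['e', 'd', 'b'] -> ['b', 'e', 'd']
'd': index 2 in ['b', 'e', 'd'] -> ['d', 'b', 'e']
'e': index 2 in ['d', 'b', 'e'] -> ['e', 'd', 'b']
'e': index 0 in ['e', 'd', 'b'] -> ['e', 'd', 'b']
'b': index 2 in ['e', 'd', 'b'] -> ['b', 'e', 'd']


Output: [1, 2, 2, 2, 2, 0, 2]


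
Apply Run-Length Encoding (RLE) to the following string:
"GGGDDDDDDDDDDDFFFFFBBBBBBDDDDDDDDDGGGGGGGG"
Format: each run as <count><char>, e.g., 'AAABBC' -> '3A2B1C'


Scanning runs left to right:
  i=0: run of 'G' x 3 -> '3G'
  i=3: run of 'D' x 11 -> '11D'
  i=14: run of 'F' x 5 -> '5F'
  i=19: run of 'B' x 6 -> '6B'
  i=25: run of 'D' x 9 -> '9D'
  i=34: run of 'G' x 8 -> '8G'

RLE = 3G11D5F6B9D8G


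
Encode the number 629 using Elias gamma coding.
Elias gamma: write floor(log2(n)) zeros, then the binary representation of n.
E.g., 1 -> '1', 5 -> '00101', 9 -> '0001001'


num_bits = floor(log2(629)) + 1 = 10
leading_zeros = num_bits - 1 = 9
binary(629) = 1001110101

Elias gamma(629) = '000000000' + '1001110101' = 0000000001001110101 (19 bits)


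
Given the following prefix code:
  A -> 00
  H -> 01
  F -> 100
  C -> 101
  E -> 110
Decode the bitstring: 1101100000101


Decoding step by step:
Bits 110 -> E
Bits 110 -> E
Bits 00 -> A
Bits 00 -> A
Bits 101 -> C


Decoded message: EEAAC


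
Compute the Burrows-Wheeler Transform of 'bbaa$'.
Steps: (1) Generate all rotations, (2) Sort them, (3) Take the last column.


Rotations (sorted):
  0: $bbaa -> last char: a
  1: a$bba -> last char: a
  2: aa$bb -> last char: b
  3: baa$b -> last char: b
  4: bbaa$ -> last char: $


BWT = aabb$


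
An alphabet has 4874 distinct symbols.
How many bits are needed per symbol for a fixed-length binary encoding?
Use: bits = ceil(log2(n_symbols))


log2(4874) = 12.2509
Bracket: 2^12 = 4096 < 4874 <= 2^13 = 8192
So ceil(log2(4874)) = 13

bits = ceil(log2(4874)) = ceil(12.2509) = 13 bits


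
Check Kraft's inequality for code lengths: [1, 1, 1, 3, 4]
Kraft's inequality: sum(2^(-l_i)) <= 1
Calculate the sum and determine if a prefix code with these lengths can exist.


Sum = 2^(-1) + 2^(-1) + 2^(-1) + 2^(-3) + 2^(-4)
    = 0.5 + 0.5 + 0.5 + 0.125 + 0.0625
    = 27/16 = 1.6875
Since 1.6875 > 1, Kraft's inequality is NOT satisfied.
A prefix code with these lengths CANNOT exist.

Kraft sum = 1.6875. Not satisfied.


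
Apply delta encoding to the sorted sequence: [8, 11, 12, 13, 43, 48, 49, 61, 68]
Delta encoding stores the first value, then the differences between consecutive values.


First value: 8
Deltas:
  11 - 8 = 3
  12 - 11 = 1
  13 - 12 = 1
  43 - 13 = 30
  48 - 43 = 5
  49 - 48 = 1
  61 - 49 = 12
  68 - 61 = 7


Delta encoded: [8, 3, 1, 1, 30, 5, 1, 12, 7]


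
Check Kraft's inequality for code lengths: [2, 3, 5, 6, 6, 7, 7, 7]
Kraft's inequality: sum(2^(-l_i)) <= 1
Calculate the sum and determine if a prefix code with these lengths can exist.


Sum = 2^(-2) + 2^(-3) + 2^(-5) + 2^(-6) + 2^(-6) + 2^(-7) + 2^(-7) + 2^(-7)
    = 0.25 + 0.125 + 0.03125 + 0.015625 + 0.015625 + 0.0078125 + 0.0078125 + 0.0078125
    = 59/128 = 0.4609375
Since 0.4609375 <= 1, Kraft's inequality IS satisfied.
A prefix code with these lengths CAN exist.

Kraft sum = 0.4609375. Satisfied.


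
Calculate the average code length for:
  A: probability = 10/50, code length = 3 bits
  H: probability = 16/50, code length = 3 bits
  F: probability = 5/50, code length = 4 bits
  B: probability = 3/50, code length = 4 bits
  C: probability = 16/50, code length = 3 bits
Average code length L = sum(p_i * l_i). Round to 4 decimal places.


Weighted contributions p_i * l_i:
  A: (10/50) * 3 = 30/50
  H: (16/50) * 3 = 48/50
  F: (5/50) * 4 = 20/50
  B: (3/50) * 4 = 12/50
  C: (16/50) * 3 = 48/50
Sum = (30 + 48 + 20 + 12 + 48)/50 = 158/50

L = 158/50 = 3.1600 bits/symbol


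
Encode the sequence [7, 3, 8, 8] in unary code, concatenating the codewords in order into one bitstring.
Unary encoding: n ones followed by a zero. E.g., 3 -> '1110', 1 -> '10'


Encode each number as n ones followed by a terminating 0:
  7 -> 11111110 (8 bits)
  3 -> 1110 (4 bits)
  8 -> 111111110 (9 bits)
  8 -> 111111110 (9 bits)
Total length = 8 + 4 + 9 + 9 = 30 bits.

Unary([7, 3, 8, 8]) = 111111101110111111110111111110 (30 bits)


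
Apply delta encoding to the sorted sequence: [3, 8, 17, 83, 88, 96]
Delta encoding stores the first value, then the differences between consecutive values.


First value: 3
Deltas:
  8 - 3 = 5
  17 - 8 = 9
  83 - 17 = 66
  88 - 83 = 5
  96 - 88 = 8


Delta encoded: [3, 5, 9, 66, 5, 8]


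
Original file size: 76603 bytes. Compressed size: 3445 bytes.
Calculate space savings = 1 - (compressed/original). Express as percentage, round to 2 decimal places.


ratio = compressed/original = 3445/76603 = 0.044972
savings = 1 - ratio = 1 - 0.044972 = 0.955028
as a percentage: 0.955028 * 100 = 95.5%

Space savings = 1 - 3445/76603 = 95.5%


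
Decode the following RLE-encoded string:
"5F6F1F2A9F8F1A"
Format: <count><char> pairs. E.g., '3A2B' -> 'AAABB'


Expanding each <count><char> pair:
  5F -> 'FFFFF'
  6F -> 'FFFFFF'
  1F -> 'F'
  2A -> 'AA'
  9F -> 'FFFFFFFFF'
  8F -> 'FFFFFFFF'
  1A -> 'A'

Decoded = FFFFFFFFFFFFAAFFFFFFFFFFFFFFFFFA


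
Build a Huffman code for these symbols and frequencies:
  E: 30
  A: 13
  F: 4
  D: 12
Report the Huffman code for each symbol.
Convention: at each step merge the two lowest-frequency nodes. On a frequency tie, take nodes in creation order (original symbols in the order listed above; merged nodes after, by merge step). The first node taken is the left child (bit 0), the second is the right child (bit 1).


Huffman tree construction:
Step 1: Merge F(4) + D(12) = 16
Step 2: Merge A(13) + (F+D)(16) = 29
Step 3: Merge (A+(F+D))(29) + E(30) = 59
Read each symbol's code off the tree from the root (left child = 0, right child = 1).

Codes:
  E: 1 (length 1)
  A: 00 (length 2)
  F: 010 (length 3)
  D: 011 (length 3)
Average code length: 104/59 = 1.7627 bits/symbol


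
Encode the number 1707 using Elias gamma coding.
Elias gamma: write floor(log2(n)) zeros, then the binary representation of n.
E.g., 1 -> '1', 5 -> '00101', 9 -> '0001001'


num_bits = floor(log2(1707)) + 1 = 11
leading_zeros = num_bits - 1 = 10
binary(1707) = 11010101011

Elias gamma(1707) = '0000000000' + '11010101011' = 000000000011010101011 (21 bits)


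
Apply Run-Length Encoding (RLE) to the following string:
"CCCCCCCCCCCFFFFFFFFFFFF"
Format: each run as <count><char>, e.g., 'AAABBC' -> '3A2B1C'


Scanning runs left to right:
  i=0: run of 'C' x 11 -> '11C'
  i=11: run of 'F' x 12 -> '12F'

RLE = 11C12F


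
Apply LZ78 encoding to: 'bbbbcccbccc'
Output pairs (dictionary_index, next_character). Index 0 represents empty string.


LZ78 encoding steps:
Dictionary: {0: ''}
Step 1: w='' (idx 0), next='b' -> output (0, 'b'), add 'b' as idx 1
Step 2: w='b' (idx 1), next='b' -> output (1, 'b'), add 'bb' as idx 2
Step 3: w='b' (idx 1), next='c' -> output (1, 'c'), add 'bc' as idx 3
Step 4: w='' (idx 0), next='c' -> output (0, 'c'), add 'c' as idx 4
Step 5: w='c' (idx 4), next='b' -> output (4, 'b'), add 'cb' as idx 5
Step 6: w='c' (idx 4), next='c' -> output (4, 'c'), add 'cc' as idx 6
Step 7: w='c' (idx 4), end of input -> output (4, '')


Encoded: [(0, 'b'), (1, 'b'), (1, 'c'), (0, 'c'), (4, 'b'), (4, 'c'), (4, '')]


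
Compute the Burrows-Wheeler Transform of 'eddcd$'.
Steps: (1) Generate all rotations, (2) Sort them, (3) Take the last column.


Rotations (sorted):
  0: $eddcd -> last char: d
  1: cd$edd -> last char: d
  2: d$eddc -> last char: c
  3: dcd$ed -> last char: d
  4: ddcd$e -> last char: e
  5: eddcd$ -> last char: $


BWT = ddcde$


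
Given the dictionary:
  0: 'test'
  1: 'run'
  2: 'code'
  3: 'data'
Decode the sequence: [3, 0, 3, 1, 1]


Look up each index in the dictionary:
  3 -> 'data'
  0 -> 'test'
  3 -> 'data'
  1 -> 'run'
  1 -> 'run'

Decoded: "data test data run run"


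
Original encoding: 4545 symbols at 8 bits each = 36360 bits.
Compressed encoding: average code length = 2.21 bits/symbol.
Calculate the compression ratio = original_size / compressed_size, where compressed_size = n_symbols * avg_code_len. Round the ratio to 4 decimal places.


original_size = n_symbols * orig_bits = 4545 * 8 = 36360 bits
compressed_size = n_symbols * avg_code_len = 4545 * 2.21 = 10044.45 bits
ratio = original_size / compressed_size = 36360 / 10044.45 = 3.6199

Compression ratio = 3.6199


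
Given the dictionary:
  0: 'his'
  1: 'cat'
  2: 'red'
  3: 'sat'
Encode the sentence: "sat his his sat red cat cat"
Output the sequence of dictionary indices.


Look up each word in the dictionary:
  'sat' -> 3
  'his' -> 0
  'his' -> 0
  'sat' -> 3
  'red' -> 2
  'cat' -> 1
  'cat' -> 1

Encoded: [3, 0, 0, 3, 2, 1, 1]


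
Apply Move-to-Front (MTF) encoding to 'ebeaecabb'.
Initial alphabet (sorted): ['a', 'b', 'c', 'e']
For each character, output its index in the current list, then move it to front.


MTF encoding:
'e': index 3 in ['a', 'b', 'c', 'e'] -> ['e', 'a', 'b', 'c']
'b': index 2 in ['e', 'a', 'b', 'c'] -> ['b', 'e', 'a', 'c']
'e': index 1 in ['b', 'e', 'a', 'c'] -> ['e', 'b', 'a', 'c']
'a': index 2 in ['e', 'b', 'a', 'c'] -> ['a', 'e', 'b', 'c']
'e': index 1 in ['a', 'e', 'b', 'c'] -> ['e', 'a', 'b', 'c']
'c': index 3 in ['e', 'a', 'b', 'c'] -> ['c', 'e', 'a', 'b']
'a': index 2 in ['c', 'e', 'a', 'b'] -> ['a', 'c', 'e', 'b']
'b': index 3 in ['a', 'c', 'e', 'b'] -> ['b', 'a', 'c', 'e']
'b': index 0 in ['b', 'a', 'c', 'e'] -> ['b', 'a', 'c', 'e']


Output: [3, 2, 1, 2, 1, 3, 2, 3, 0]


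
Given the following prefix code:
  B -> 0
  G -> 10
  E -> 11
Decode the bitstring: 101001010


Decoding step by step:
Bits 10 -> G
Bits 10 -> G
Bits 0 -> B
Bits 10 -> G
Bits 10 -> G


Decoded message: GGBGG


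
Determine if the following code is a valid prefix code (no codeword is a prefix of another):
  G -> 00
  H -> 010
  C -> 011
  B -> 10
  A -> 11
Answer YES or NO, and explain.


Checking each pair (does one codeword prefix another?):
  G='00' vs H='010': no prefix
  G='00' vs C='011': no prefix
  G='00' vs B='10': no prefix
  G='00' vs A='11': no prefix
  H='010' vs G='00': no prefix
  H='010' vs C='011': no prefix
  H='010' vs B='10': no prefix
  H='010' vs A='11': no prefix
  C='011' vs G='00': no prefix
  C='011' vs H='010': no prefix
  C='011' vs B='10': no prefix
  C='011' vs A='11': no prefix
  B='10' vs G='00': no prefix
  B='10' vs H='010': no prefix
  B='10' vs C='011': no prefix
  B='10' vs A='11': no prefix
  A='11' vs G='00': no prefix
  A='11' vs H='010': no prefix
  A='11' vs C='011': no prefix
  A='11' vs B='10': no prefix
No violation found over all pairs.

YES -- this is a valid prefix code. No codeword is a prefix of any other codeword.


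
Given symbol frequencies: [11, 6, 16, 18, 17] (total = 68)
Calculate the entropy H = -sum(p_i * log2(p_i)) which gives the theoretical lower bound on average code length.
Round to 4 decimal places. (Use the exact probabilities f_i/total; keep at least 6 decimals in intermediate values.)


Per-symbol terms -p_i * log2(p_i) with p_i = f_i/68:
  p = 11/68 = 0.161765: log2(p) = -2.628031, -p*log2(p) = 0.425123
  p = 6/68 = 0.088235: log2(p) = -3.502500, -p*log2(p) = 0.309044
  p = 16/68 = 0.235294: log2(p) = -2.087463, -p*log2(p) = 0.491168
  p = 18/68 = 0.264706: log2(p) = -1.917538, -p*log2(p) = 0.507584
  p = 17/68 = 0.250000: log2(p) = -2.000000, -p*log2(p) = 0.500000
H = 0.425123 + 0.309044 + 0.491168 + 0.507584 + 0.500000 = 2.232919

H = 2.2329 bits/symbol


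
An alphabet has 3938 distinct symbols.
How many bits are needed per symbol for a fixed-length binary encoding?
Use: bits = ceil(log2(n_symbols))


log2(3938) = 11.9432
Bracket: 2^11 = 2048 < 3938 <= 2^12 = 4096
So ceil(log2(3938)) = 12

bits = ceil(log2(3938)) = ceil(11.9432) = 12 bits


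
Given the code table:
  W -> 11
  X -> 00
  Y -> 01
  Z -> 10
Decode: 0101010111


Decoding:
01 -> Y
01 -> Y
01 -> Y
01 -> Y
11 -> W


Result: YYYYW


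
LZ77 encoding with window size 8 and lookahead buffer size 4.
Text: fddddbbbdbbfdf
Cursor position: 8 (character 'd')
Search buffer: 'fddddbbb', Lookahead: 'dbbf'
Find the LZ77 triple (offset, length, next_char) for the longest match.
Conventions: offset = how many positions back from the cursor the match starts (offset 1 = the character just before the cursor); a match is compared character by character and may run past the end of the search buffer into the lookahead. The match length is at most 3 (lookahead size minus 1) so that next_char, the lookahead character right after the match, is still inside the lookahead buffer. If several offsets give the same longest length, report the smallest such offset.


Try each offset into the search buffer:
  offset=1 (pos 7, char 'b'): match length 0
  offset=2 (pos 6, char 'b'): match length 0
  offset=3 (pos 5, char 'b'): match length 0
  offset=4 (pos 4, char 'd'): match length 3
  offset=5 (pos 3, char 'd'): match length 1
  offset=6 (pos 2, char 'd'): match length 1
  offset=7 (pos 1, char 'd'): match length 1
  offset=8 (pos 0, char 'f'): match length 0
Longest match has length 3 at offset 4.
next_char = character at position 8 + 3 = 11 -> 'f'

Best match: offset=4, length=3 (matching 'dbb' starting at position 4)
LZ77 triple: (4, 3, 'f')


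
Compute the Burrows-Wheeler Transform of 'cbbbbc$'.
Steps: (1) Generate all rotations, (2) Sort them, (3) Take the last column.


Rotations (sorted):
  0: $cbbbbc -> last char: c
  1: bbbbc$c -> last char: c
  2: bbbc$cb -> last char: b
  3: bbc$cbb -> last char: b
  4: bc$cbbb -> last char: b
  5: c$cbbbb -> last char: b
  6: cbbbbc$ -> last char: $


BWT = ccbbbb$


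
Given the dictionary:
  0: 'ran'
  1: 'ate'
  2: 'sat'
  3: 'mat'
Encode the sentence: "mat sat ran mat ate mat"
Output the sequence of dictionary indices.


Look up each word in the dictionary:
  'mat' -> 3
  'sat' -> 2
  'ran' -> 0
  'mat' -> 3
  'ate' -> 1
  'mat' -> 3

Encoded: [3, 2, 0, 3, 1, 3]


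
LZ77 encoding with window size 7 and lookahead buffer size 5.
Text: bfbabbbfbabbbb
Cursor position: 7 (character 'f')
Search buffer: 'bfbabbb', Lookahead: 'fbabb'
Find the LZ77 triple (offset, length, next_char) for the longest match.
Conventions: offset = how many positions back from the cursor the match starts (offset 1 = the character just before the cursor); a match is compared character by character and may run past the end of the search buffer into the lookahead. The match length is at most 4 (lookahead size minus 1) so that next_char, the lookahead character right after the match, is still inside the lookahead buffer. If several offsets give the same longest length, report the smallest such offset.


Try each offset into the search buffer:
  offset=1 (pos 6, char 'b'): match length 0
  offset=2 (pos 5, char 'b'): match length 0
  offset=3 (pos 4, char 'b'): match length 0
  offset=4 (pos 3, char 'a'): match length 0
  offset=5 (pos 2, char 'b'): match length 0
  offset=6 (pos 1, char 'f'): match length 4
  offset=7 (pos 0, char 'b'): match length 0
Longest match has length 4 at offset 6.
next_char = character at position 7 + 4 = 11 -> 'b'

Best match: offset=6, length=4 (matching 'fbab' starting at position 1)
LZ77 triple: (6, 4, 'b')


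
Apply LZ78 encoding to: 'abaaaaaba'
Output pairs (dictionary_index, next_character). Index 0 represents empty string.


LZ78 encoding steps:
Dictionary: {0: ''}
Step 1: w='' (idx 0), next='a' -> output (0, 'a'), add 'a' as idx 1
Step 2: w='' (idx 0), next='b' -> output (0, 'b'), add 'b' as idx 2
Step 3: w='a' (idx 1), next='a' -> output (1, 'a'), add 'aa' as idx 3
Step 4: w='aa' (idx 3), next='a' -> output (3, 'a'), add 'aaa' as idx 4
Step 5: w='b' (idx 2), next='a' -> output (2, 'a'), add 'ba' as idx 5


Encoded: [(0, 'a'), (0, 'b'), (1, 'a'), (3, 'a'), (2, 'a')]


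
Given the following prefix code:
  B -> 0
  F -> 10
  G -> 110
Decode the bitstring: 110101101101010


Decoding step by step:
Bits 110 -> G
Bits 10 -> F
Bits 110 -> G
Bits 110 -> G
Bits 10 -> F
Bits 10 -> F


Decoded message: GFGGFF


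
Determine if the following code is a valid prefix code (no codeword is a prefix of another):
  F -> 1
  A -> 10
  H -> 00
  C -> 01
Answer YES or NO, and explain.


Checking each pair (does one codeword prefix another?):
  F='1' vs A='10': prefix -- VIOLATION

NO -- this is NOT a valid prefix code. F (1) is a prefix of A (10).


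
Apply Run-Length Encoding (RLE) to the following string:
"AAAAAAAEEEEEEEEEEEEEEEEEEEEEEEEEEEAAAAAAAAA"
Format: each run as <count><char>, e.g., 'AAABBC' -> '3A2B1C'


Scanning runs left to right:
  i=0: run of 'A' x 7 -> '7A'
  i=7: run of 'E' x 27 -> '27E'
  i=34: run of 'A' x 9 -> '9A'

RLE = 7A27E9A


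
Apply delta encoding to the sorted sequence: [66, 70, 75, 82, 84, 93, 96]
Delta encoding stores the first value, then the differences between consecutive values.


First value: 66
Deltas:
  70 - 66 = 4
  75 - 70 = 5
  82 - 75 = 7
  84 - 82 = 2
  93 - 84 = 9
  96 - 93 = 3


Delta encoded: [66, 4, 5, 7, 2, 9, 3]


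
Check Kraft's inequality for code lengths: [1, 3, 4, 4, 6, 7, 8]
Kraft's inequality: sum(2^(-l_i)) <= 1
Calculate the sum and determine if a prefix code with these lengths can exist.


Sum = 2^(-1) + 2^(-3) + 2^(-4) + 2^(-4) + 2^(-6) + 2^(-7) + 2^(-8)
    = 0.5 + 0.125 + 0.0625 + 0.0625 + 0.015625 + 0.0078125 + 0.00390625
    = 199/256 = 0.77734375
Since 0.77734375 <= 1, Kraft's inequality IS satisfied.
A prefix code with these lengths CAN exist.

Kraft sum = 0.77734375. Satisfied.


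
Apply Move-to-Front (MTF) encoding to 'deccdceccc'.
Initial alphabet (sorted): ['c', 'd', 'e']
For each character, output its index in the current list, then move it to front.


MTF encoding:
'd': index 1 in ['c', 'd', 'e'] -> ['d', 'c', 'e']
'e': index 2 in ['d', 'c', 'e'] -> ['e', 'd', 'c']
'c': index 2 in ['e', 'd', 'c'] -> ['c', 'e', 'd']
'c': index 0 in ['c', 'e', 'd'] -> ['c', 'e', 'd']
'd': index 2 in ['c', 'e', 'd'] -> ['d', 'c', 'e']
'c': index 1 in ['d', 'c', 'e'] -> ['c', 'd', 'e']
'e': index 2 in ['c', 'd', 'e'] -> ['e', 'c', 'd']
'c': index 1 in ['e', 'c', 'd'] -> ['c', 'e', 'd']
'c': index 0 in ['c', 'e', 'd'] -> ['c', 'e', 'd']
'c': index 0 in ['c', 'e', 'd'] -> ['c', 'e', 'd']


Output: [1, 2, 2, 0, 2, 1, 2, 1, 0, 0]


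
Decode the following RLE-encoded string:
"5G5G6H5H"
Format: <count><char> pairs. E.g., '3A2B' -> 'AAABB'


Expanding each <count><char> pair:
  5G -> 'GGGGG'
  5G -> 'GGGGG'
  6H -> 'HHHHHH'
  5H -> 'HHHHH'

Decoded = GGGGGGGGGGHHHHHHHHHHH


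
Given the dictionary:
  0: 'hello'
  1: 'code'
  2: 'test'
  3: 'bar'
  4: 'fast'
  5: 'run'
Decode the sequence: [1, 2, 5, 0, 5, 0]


Look up each index in the dictionary:
  1 -> 'code'
  2 -> 'test'
  5 -> 'run'
  0 -> 'hello'
  5 -> 'run'
  0 -> 'hello'

Decoded: "code test run hello run hello"


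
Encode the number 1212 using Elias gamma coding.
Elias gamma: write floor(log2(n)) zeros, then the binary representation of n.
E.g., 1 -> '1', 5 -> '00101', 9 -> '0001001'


num_bits = floor(log2(1212)) + 1 = 11
leading_zeros = num_bits - 1 = 10
binary(1212) = 10010111100

Elias gamma(1212) = '0000000000' + '10010111100' = 000000000010010111100 (21 bits)


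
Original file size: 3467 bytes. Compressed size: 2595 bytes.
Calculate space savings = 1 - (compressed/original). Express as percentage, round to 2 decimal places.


ratio = compressed/original = 2595/3467 = 0.748486
savings = 1 - ratio = 1 - 0.748486 = 0.251514
as a percentage: 0.251514 * 100 = 25.15%

Space savings = 1 - 2595/3467 = 25.15%


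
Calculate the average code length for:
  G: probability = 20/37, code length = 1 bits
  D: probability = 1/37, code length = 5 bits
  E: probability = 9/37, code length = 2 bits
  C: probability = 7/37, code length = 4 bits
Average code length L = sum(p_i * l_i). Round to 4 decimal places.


Weighted contributions p_i * l_i:
  G: (20/37) * 1 = 20/37
  D: (1/37) * 5 = 5/37
  E: (9/37) * 2 = 18/37
  C: (7/37) * 4 = 28/37
Sum = (20 + 5 + 18 + 28)/37 = 71/37

L = 71/37 = 1.9189 bits/symbol


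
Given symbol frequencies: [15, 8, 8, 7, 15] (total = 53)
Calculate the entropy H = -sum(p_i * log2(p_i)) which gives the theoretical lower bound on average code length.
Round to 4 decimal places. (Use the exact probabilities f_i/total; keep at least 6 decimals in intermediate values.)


Per-symbol terms -p_i * log2(p_i) with p_i = f_i/53:
  p = 15/53 = 0.283019: log2(p) = -1.821030, -p*log2(p) = 0.515386
  p = 8/53 = 0.150943: log2(p) = -2.727920, -p*log2(p) = 0.411762
  p = 8/53 = 0.150943: log2(p) = -2.727920, -p*log2(p) = 0.411762
  p = 7/53 = 0.132075: log2(p) = -2.920566, -p*log2(p) = 0.385735
  p = 15/53 = 0.283019: log2(p) = -1.821030, -p*log2(p) = 0.515386
H = 0.515386 + 0.411762 + 0.411762 + 0.385735 + 0.515386 = 2.240031

H = 2.24 bits/symbol


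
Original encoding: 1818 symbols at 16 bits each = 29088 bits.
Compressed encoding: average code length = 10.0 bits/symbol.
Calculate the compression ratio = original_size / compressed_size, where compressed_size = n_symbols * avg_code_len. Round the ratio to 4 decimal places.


original_size = n_symbols * orig_bits = 1818 * 16 = 29088 bits
compressed_size = n_symbols * avg_code_len = 1818 * 10.0 = 18180.0 bits
ratio = original_size / compressed_size = 29088 / 18180.0 = 1.6

Compression ratio = 1.6


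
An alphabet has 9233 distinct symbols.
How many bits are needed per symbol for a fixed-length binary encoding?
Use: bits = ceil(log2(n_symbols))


log2(9233) = 13.1726
Bracket: 2^13 = 8192 < 9233 <= 2^14 = 16384
So ceil(log2(9233)) = 14

bits = ceil(log2(9233)) = ceil(13.1726) = 14 bits


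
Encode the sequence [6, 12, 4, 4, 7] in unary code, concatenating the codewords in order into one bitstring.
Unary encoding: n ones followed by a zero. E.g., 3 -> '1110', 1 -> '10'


Encode each number as n ones followed by a terminating 0:
  6 -> 1111110 (7 bits)
  12 -> 1111111111110 (13 bits)
  4 -> 11110 (5 bits)
  4 -> 11110 (5 bits)
  7 -> 11111110 (8 bits)
Total length = 7 + 13 + 5 + 5 + 8 = 38 bits.

Unary([6, 12, 4, 4, 7]) = 11111101111111111110111101111011111110 (38 bits)


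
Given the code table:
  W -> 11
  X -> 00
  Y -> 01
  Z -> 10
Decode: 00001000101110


Decoding:
00 -> X
00 -> X
10 -> Z
00 -> X
10 -> Z
11 -> W
10 -> Z


Result: XXZXZWZ


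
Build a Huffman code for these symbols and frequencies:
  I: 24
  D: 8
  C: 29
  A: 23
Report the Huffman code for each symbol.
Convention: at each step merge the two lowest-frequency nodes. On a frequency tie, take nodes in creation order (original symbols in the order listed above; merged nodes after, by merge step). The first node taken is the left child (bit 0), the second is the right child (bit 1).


Huffman tree construction:
Step 1: Merge D(8) + A(23) = 31
Step 2: Merge I(24) + C(29) = 53
Step 3: Merge (D+A)(31) + (I+C)(53) = 84
Read each symbol's code off the tree from the root (left child = 0, right child = 1).

Codes:
  I: 10 (length 2)
  D: 00 (length 2)
  C: 11 (length 2)
  A: 01 (length 2)
Average code length: 168/84 = 2.0000 bits/symbol


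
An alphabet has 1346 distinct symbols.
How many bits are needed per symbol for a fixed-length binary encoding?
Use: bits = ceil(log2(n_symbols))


log2(1346) = 10.3945
Bracket: 2^10 = 1024 < 1346 <= 2^11 = 2048
So ceil(log2(1346)) = 11

bits = ceil(log2(1346)) = ceil(10.3945) = 11 bits


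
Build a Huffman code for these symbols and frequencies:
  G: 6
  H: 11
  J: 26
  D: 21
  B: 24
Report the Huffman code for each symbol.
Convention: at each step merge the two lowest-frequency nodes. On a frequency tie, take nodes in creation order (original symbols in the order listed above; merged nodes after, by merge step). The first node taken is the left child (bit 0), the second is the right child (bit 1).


Huffman tree construction:
Step 1: Merge G(6) + H(11) = 17
Step 2: Merge (G+H)(17) + D(21) = 38
Step 3: Merge B(24) + J(26) = 50
Step 4: Merge ((G+H)+D)(38) + (B+J)(50) = 88
Read each symbol's code off the tree from the root (left child = 0, right child = 1).

Codes:
  G: 000 (length 3)
  H: 001 (length 3)
  J: 11 (length 2)
  D: 01 (length 2)
  B: 10 (length 2)
Average code length: 193/88 = 2.1932 bits/symbol


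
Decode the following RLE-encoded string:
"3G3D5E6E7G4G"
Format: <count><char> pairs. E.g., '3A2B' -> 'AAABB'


Expanding each <count><char> pair:
  3G -> 'GGG'
  3D -> 'DDD'
  5E -> 'EEEEE'
  6E -> 'EEEEEE'
  7G -> 'GGGGGGG'
  4G -> 'GGGG'

Decoded = GGGDDDEEEEEEEEEEEGGGGGGGGGGG


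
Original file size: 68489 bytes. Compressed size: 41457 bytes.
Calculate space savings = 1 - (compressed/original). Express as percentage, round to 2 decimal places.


ratio = compressed/original = 41457/68489 = 0.605309
savings = 1 - ratio = 1 - 0.605309 = 0.394691
as a percentage: 0.394691 * 100 = 39.47%

Space savings = 1 - 41457/68489 = 39.47%


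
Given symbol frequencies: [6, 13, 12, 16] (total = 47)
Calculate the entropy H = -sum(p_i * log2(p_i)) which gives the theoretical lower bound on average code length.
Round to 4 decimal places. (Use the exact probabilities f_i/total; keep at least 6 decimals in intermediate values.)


Per-symbol terms -p_i * log2(p_i) with p_i = f_i/47:
  p = 6/47 = 0.127660: log2(p) = -2.969626, -p*log2(p) = 0.379101
  p = 13/47 = 0.276596: log2(p) = -1.854149, -p*log2(p) = 0.512850
  p = 12/47 = 0.255319: log2(p) = -1.969626, -p*log2(p) = 0.502883
  p = 16/47 = 0.340426: log2(p) = -1.554589, -p*log2(p) = 0.529222
H = 0.379101 + 0.512850 + 0.502883 + 0.529222 = 1.924056

H = 1.9241 bits/symbol


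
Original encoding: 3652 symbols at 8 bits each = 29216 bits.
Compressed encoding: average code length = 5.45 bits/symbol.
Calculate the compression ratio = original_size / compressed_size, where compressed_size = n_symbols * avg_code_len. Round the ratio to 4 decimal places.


original_size = n_symbols * orig_bits = 3652 * 8 = 29216 bits
compressed_size = n_symbols * avg_code_len = 3652 * 5.45 = 19903.4 bits
ratio = original_size / compressed_size = 29216 / 19903.4 = 1.4679

Compression ratio = 1.4679


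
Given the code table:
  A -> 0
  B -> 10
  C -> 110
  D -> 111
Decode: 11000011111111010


Decoding:
110 -> C
0 -> A
0 -> A
0 -> A
111 -> D
111 -> D
110 -> C
10 -> B


Result: CAAADDCB


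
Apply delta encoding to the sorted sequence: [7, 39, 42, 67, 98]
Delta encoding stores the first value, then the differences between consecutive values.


First value: 7
Deltas:
  39 - 7 = 32
  42 - 39 = 3
  67 - 42 = 25
  98 - 67 = 31


Delta encoded: [7, 32, 3, 25, 31]


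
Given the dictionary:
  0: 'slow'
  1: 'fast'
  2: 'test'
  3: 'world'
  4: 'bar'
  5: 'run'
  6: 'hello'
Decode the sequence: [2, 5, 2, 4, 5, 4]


Look up each index in the dictionary:
  2 -> 'test'
  5 -> 'run'
  2 -> 'test'
  4 -> 'bar'
  5 -> 'run'
  4 -> 'bar'

Decoded: "test run test bar run bar"


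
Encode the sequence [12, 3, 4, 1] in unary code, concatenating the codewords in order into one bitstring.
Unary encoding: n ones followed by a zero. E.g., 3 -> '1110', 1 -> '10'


Encode each number as n ones followed by a terminating 0:
  12 -> 1111111111110 (13 bits)
  3 -> 1110 (4 bits)
  4 -> 11110 (5 bits)
  1 -> 10 (2 bits)
Total length = 13 + 4 + 5 + 2 = 24 bits.

Unary([12, 3, 4, 1]) = 111111111111011101111010 (24 bits)


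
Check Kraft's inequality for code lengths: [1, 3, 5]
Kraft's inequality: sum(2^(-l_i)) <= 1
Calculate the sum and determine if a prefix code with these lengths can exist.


Sum = 2^(-1) + 2^(-3) + 2^(-5)
    = 0.5 + 0.125 + 0.03125
    = 21/32 = 0.65625
Since 0.65625 <= 1, Kraft's inequality IS satisfied.
A prefix code with these lengths CAN exist.

Kraft sum = 0.65625. Satisfied.


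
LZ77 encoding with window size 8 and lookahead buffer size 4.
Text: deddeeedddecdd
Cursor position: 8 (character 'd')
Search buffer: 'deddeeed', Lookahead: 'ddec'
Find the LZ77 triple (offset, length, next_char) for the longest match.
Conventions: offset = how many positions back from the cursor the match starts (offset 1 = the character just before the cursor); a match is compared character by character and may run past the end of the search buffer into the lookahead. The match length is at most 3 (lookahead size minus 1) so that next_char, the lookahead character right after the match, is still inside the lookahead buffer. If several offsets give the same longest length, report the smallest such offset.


Try each offset into the search buffer:
  offset=1 (pos 7, char 'd'): match length 2
  offset=2 (pos 6, char 'e'): match length 0
  offset=3 (pos 5, char 'e'): match length 0
  offset=4 (pos 4, char 'e'): match length 0
  offset=5 (pos 3, char 'd'): match length 1
  offset=6 (pos 2, char 'd'): match length 3
  offset=7 (pos 1, char 'e'): match length 0
  offset=8 (pos 0, char 'd'): match length 1
Longest match has length 3 at offset 6.
next_char = character at position 8 + 3 = 11 -> 'c'

Best match: offset=6, length=3 (matching 'dde' starting at position 2)
LZ77 triple: (6, 3, 'c')


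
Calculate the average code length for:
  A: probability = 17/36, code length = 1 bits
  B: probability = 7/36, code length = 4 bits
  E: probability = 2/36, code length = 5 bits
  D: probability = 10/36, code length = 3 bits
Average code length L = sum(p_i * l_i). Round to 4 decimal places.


Weighted contributions p_i * l_i:
  A: (17/36) * 1 = 17/36
  B: (7/36) * 4 = 28/36
  E: (2/36) * 5 = 10/36
  D: (10/36) * 3 = 30/36
Sum = (17 + 28 + 10 + 30)/36 = 85/36

L = 85/36 = 2.3611 bits/symbol


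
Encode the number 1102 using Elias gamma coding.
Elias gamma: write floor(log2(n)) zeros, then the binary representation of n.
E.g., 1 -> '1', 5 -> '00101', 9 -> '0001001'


num_bits = floor(log2(1102)) + 1 = 11
leading_zeros = num_bits - 1 = 10
binary(1102) = 10001001110

Elias gamma(1102) = '0000000000' + '10001001110' = 000000000010001001110 (21 bits)


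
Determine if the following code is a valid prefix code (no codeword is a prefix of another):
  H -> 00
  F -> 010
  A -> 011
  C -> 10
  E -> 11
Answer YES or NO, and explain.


Checking each pair (does one codeword prefix another?):
  H='00' vs F='010': no prefix
  H='00' vs A='011': no prefix
  H='00' vs C='10': no prefix
  H='00' vs E='11': no prefix
  F='010' vs H='00': no prefix
  F='010' vs A='011': no prefix
  F='010' vs C='10': no prefix
  F='010' vs E='11': no prefix
  A='011' vs H='00': no prefix
  A='011' vs F='010': no prefix
  A='011' vs C='10': no prefix
  A='011' vs E='11': no prefix
  C='10' vs H='00': no prefix
  C='10' vs F='010': no prefix
  C='10' vs A='011': no prefix
  C='10' vs E='11': no prefix
  E='11' vs H='00': no prefix
  E='11' vs F='010': no prefix
  E='11' vs A='011': no prefix
  E='11' vs C='10': no prefix
No violation found over all pairs.

YES -- this is a valid prefix code. No codeword is a prefix of any other codeword.


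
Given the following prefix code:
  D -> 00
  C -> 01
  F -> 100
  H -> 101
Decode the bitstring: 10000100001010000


Decoding step by step:
Bits 100 -> F
Bits 00 -> D
Bits 100 -> F
Bits 00 -> D
Bits 101 -> H
Bits 00 -> D
Bits 00 -> D


Decoded message: FDFDHDD


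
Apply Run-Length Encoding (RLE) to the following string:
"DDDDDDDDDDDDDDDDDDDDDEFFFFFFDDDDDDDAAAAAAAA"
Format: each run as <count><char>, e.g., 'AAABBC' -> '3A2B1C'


Scanning runs left to right:
  i=0: run of 'D' x 21 -> '21D'
  i=21: run of 'E' x 1 -> '1E'
  i=22: run of 'F' x 6 -> '6F'
  i=28: run of 'D' x 7 -> '7D'
  i=35: run of 'A' x 8 -> '8A'

RLE = 21D1E6F7D8A


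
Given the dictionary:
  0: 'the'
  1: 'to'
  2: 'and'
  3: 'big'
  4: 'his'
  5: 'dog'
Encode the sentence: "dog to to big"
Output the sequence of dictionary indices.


Look up each word in the dictionary:
  'dog' -> 5
  'to' -> 1
  'to' -> 1
  'big' -> 3

Encoded: [5, 1, 1, 3]


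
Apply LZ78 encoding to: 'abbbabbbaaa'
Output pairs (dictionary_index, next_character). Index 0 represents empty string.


LZ78 encoding steps:
Dictionary: {0: ''}
Step 1: w='' (idx 0), next='a' -> output (0, 'a'), add 'a' as idx 1
Step 2: w='' (idx 0), next='b' -> output (0, 'b'), add 'b' as idx 2
Step 3: w='b' (idx 2), next='b' -> output (2, 'b'), add 'bb' as idx 3
Step 4: w='a' (idx 1), next='b' -> output (1, 'b'), add 'ab' as idx 4
Step 5: w='bb' (idx 3), next='a' -> output (3, 'a'), add 'bba' as idx 5
Step 6: w='a' (idx 1), next='a' -> output (1, 'a'), add 'aa' as idx 6


Encoded: [(0, 'a'), (0, 'b'), (2, 'b'), (1, 'b'), (3, 'a'), (1, 'a')]


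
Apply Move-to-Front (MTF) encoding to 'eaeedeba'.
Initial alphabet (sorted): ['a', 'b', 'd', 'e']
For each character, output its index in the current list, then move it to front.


MTF encoding:
'e': index 3 in ['a', 'b', 'd', 'e'] -> ['e', 'a', 'b', 'd']
'a': index 1 in ['e', 'a', 'b', 'd'] -> ['a', 'e', 'b', 'd']
'e': index 1 in ['a', 'e', 'b', 'd'] -> ['e', 'a', 'b', 'd']
'e': index 0 in ['e', 'a', 'b', 'd'] -> ['e', 'a', 'b', 'd']
'd': index 3 in ['e', 'a', 'b', 'd'] -> ['d', 'e', 'a', 'b']
'e': index 1 in ['d', 'e', 'a', 'b'] -> ['e', 'd', 'a', 'b']
'b': index 3 in ['e', 'd', 'a', 'b'] -> ['b', 'e', 'd', 'a']
'a': index 3 in ['b', 'e', 'd', 'a'] -> ['a', 'b', 'e', 'd']


Output: [3, 1, 1, 0, 3, 1, 3, 3]
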